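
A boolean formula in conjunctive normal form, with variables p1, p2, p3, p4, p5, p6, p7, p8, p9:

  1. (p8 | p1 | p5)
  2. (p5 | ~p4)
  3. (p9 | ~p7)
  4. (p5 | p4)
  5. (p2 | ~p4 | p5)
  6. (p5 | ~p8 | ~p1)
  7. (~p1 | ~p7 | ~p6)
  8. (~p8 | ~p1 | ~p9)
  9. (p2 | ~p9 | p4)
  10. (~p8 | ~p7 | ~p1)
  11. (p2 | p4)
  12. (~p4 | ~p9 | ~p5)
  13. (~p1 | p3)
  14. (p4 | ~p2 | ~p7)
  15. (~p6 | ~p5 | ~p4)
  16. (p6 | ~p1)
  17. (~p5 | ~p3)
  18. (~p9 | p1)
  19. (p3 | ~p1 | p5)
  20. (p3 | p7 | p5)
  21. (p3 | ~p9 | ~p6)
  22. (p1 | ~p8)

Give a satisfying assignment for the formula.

p1=F, p2=F, p3=F, p4=T, p5=T, p6=F, p7=F, p8=F, p9=F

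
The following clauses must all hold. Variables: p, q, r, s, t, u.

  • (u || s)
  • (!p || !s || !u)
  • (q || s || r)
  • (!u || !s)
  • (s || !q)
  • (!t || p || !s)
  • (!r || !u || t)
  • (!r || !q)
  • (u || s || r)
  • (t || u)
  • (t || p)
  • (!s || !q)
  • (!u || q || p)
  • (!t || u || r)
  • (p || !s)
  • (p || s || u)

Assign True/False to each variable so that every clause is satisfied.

p=T, q=F, r=T, s=F, t=T, u=T

Try p = True.
The remaining clauses are satisfied by q = False, r = True, s = False, t = True, u = True.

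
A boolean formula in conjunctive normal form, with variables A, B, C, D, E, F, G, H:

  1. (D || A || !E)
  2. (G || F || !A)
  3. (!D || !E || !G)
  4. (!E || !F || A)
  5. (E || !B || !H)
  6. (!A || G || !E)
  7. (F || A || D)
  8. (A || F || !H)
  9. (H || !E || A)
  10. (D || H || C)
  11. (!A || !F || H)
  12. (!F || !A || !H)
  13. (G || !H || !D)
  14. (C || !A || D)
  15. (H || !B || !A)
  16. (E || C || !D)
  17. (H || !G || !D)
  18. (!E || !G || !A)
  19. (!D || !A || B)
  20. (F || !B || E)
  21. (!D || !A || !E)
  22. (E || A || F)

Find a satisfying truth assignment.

C occurs only positively in the remaining clauses — set C = True.
Set A = False and propagate.
Set B = False and propagate.
Try D = False.
  then E is forced to False.
  then F is forced to True.
G, H are now unconstrained; take G = False, H = False.

A=F, B=F, C=T, D=F, E=F, F=T, G=F, H=F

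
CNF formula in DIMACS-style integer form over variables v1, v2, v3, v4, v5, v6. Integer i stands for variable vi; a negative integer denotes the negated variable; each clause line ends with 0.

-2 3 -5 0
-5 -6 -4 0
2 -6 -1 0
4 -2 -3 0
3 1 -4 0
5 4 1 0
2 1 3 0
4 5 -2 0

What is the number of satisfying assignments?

Case analysis on v2 and v4:
  v2=T, v4=T: 8 of the 16 assignments to (v1,v3,v5,v6) work.
  v2=T, v4=F: a clause becomes empty — 0.
  v2=F, v4=T: 7 of the 16 assignments to (v1,v3,v5,v6) work.
  v2=F, v4=F: 6 of the 16 assignments to (v1,v3,v5,v6) work.
Total: 8 + 0 + 7 + 6 = 21.

21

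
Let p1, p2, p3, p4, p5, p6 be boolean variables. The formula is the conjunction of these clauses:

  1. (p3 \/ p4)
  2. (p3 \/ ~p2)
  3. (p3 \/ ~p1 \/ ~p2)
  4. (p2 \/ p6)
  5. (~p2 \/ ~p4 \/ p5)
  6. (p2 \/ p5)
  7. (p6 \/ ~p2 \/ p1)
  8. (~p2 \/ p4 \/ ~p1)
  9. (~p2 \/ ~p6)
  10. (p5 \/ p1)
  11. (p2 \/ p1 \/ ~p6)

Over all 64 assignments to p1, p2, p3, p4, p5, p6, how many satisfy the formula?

Satisfying assignments:
  p1=T p2=F p3=F p4=T p5=T p6=T
  p1=T p2=F p3=T p4=F p5=T p6=T
  p1=T p2=F p3=T p4=T p5=T p6=T
  p1=T p2=T p3=T p4=T p5=T p6=F
That's 4 in total.

4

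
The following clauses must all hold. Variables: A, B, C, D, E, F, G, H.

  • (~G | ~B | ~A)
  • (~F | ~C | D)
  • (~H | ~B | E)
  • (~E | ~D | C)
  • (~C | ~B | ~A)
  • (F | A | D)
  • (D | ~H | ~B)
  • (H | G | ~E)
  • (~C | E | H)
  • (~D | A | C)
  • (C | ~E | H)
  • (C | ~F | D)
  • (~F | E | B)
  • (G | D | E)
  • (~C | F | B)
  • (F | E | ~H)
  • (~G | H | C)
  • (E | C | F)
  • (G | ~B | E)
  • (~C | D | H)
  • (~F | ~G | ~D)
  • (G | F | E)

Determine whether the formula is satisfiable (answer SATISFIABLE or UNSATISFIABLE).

SATISFIABLE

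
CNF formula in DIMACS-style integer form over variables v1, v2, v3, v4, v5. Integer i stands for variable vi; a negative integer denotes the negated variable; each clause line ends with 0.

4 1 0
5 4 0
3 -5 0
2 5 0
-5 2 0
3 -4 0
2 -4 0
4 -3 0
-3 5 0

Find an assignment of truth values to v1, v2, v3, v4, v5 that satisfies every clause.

v1=0, v2=1, v3=1, v4=1, v5=1

Check each clause:
  1. (v1 || v4) — v4 is true.
  2. (v5 || v4) — v4 is true.
  3. (v3 || !v5) — v3 is true.
  4. (v5 || v2) — v2 is true.
  5. (v2 || !v5) — v2 is true.
  6. (v3 || !v4) — v3 is true.
  7. (!v4 || v2) — v2 is true.
  8. (v4 || !v3) — v4 is true.
  9. (!v3 || v5) — v5 is true.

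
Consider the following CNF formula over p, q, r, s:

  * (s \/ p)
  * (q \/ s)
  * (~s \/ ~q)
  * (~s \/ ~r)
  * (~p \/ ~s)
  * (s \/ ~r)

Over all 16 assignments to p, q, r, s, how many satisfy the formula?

2

Satisfying assignments:
  p=F q=F r=F s=T
  p=T q=T r=F s=F
That's 2 in total.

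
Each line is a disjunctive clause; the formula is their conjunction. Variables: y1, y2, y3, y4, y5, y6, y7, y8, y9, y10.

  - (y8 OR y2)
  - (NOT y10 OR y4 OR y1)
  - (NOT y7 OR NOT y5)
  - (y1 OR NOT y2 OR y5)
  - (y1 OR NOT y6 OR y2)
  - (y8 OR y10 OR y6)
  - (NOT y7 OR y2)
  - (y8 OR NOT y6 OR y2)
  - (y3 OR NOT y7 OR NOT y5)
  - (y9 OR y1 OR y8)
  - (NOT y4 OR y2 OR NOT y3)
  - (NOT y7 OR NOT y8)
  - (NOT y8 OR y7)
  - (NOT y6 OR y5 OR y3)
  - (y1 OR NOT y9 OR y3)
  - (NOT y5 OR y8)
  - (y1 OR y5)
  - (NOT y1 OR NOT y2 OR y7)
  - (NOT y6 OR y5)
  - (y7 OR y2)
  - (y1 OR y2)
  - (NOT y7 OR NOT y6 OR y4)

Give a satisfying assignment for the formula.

y1=True, y2=True, y3=False, y4=False, y5=False, y6=False, y7=True, y8=False, y9=False, y10=True

Check each clause:
  1. (y8 OR y2) — y2 is true.
  2. (NOT y10 OR y4 OR y1) — y1 is true.
  3. (NOT y5 OR NOT y7) — NOT y5 is true.
  4. (NOT y2 OR y1 OR y5) — y1 is true.
  5. (y2 OR y1 OR NOT y6) — y1 is true.
  6. (y10 OR y6 OR y8) — y10 is true.
  7. (y2 OR NOT y7) — y2 is true.
  8. (NOT y6 OR y2 OR y8) — NOT y6 is true.
  9. (NOT y5 OR y3 OR NOT y7) — NOT y5 is true.
  10. (y8 OR y1 OR y9) — y1 is true.
  11. (y2 OR NOT y3 OR NOT y4) — y2 is true.
  12. (NOT y8 OR NOT y7) — NOT y8 is true.
  13. (NOT y8 OR y7) — NOT y8 is true.
  14. (NOT y6 OR y5 OR y3) — NOT y6 is true.
  15. (y1 OR NOT y9 OR y3) — y1 is true.
  16. (NOT y5 OR y8) — NOT y5 is true.
  17. (y5 OR y1) — y1 is true.
  18. (y7 OR NOT y2 OR NOT y1) — y7 is true.
  19. (y5 OR NOT y6) — NOT y6 is true.
  20. (y2 OR y7) — y2 is true.
  21. (y1 OR y2) — y1 is true.
  22. (y4 OR NOT y7 OR NOT y6) — NOT y6 is true.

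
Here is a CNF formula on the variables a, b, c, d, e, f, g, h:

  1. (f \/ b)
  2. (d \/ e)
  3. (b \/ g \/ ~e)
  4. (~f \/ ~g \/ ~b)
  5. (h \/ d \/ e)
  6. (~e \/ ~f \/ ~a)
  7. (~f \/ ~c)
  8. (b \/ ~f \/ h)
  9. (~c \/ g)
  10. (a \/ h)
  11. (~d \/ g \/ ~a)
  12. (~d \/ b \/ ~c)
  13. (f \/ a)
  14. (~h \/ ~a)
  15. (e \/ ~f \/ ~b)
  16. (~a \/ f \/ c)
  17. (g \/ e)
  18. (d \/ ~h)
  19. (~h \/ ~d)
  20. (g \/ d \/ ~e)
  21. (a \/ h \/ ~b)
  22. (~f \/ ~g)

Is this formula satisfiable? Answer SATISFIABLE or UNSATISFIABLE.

Try a = True.
  then h is forced to False.
The remaining clauses are satisfied by b = True, c = True, d = False, e = True, f = False, g = True.
Every clause has at least one true literal under this assignment.
So a=True, b=True, c=True, d=False, e=True, f=False, g=True, h=False is a satisfying assignment.

SATISFIABLE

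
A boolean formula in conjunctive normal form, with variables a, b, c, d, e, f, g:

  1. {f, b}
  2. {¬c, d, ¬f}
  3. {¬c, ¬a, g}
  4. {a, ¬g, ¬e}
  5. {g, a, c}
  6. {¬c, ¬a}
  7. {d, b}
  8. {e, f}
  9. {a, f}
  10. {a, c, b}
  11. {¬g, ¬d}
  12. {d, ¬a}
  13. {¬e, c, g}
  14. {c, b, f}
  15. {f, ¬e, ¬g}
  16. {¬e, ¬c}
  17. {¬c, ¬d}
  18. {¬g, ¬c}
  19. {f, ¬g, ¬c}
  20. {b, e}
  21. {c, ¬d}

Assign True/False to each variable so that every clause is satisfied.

a=F  b=T  c=F  d=F  e=F  f=T  g=T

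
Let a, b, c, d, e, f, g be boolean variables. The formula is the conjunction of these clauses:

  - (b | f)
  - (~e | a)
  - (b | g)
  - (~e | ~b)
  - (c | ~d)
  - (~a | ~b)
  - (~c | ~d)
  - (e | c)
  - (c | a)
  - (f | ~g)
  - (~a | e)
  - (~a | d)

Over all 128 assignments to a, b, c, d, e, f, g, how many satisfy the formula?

Satisfying assignments:
  a=0 b=0 c=1 d=0 e=0 f=1 g=1
  a=0 b=1 c=1 d=0 e=0 f=0 g=0
  a=0 b=1 c=1 d=0 e=0 f=1 g=0
  a=0 b=1 c=1 d=0 e=0 f=1 g=1
That's 4 in total.

4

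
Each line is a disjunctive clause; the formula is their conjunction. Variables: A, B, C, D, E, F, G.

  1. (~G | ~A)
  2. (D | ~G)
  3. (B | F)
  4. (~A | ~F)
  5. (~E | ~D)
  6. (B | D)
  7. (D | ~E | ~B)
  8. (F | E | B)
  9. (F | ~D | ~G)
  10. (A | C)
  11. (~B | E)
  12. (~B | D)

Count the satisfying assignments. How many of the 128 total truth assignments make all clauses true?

2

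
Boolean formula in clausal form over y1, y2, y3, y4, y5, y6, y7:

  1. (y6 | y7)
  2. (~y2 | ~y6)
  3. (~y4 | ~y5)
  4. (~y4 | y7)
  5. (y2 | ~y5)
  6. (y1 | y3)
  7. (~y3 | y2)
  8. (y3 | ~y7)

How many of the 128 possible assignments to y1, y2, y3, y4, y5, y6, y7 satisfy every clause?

7

Split on y2, then y3.
  y2=T, y3=T: y1 free; 3 ways for (y4,y5,y6,y7) × 2^1 = 6.
  y2=T, y3=F: a clause becomes empty — 0.
  y2=F, y3=T: a clause becomes empty — 0.
  y2=F, y3=F: remaining (y1,y4,y5,y6,y7) ∈ {(T,F,F,T,F)} — 1.
Total: 6 + 0 + 0 + 1 = 7.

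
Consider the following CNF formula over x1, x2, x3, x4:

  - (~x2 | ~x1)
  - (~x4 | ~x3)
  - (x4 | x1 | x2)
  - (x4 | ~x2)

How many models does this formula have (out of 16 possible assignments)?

5

Satisfying assignments:
  x1=F x2=F x3=F x4=T
  x1=F x2=T x3=F x4=T
  x1=T x2=F x3=F x4=F
  x1=T x2=F x3=F x4=T
  x1=T x2=F x3=T x4=F
Count: 5.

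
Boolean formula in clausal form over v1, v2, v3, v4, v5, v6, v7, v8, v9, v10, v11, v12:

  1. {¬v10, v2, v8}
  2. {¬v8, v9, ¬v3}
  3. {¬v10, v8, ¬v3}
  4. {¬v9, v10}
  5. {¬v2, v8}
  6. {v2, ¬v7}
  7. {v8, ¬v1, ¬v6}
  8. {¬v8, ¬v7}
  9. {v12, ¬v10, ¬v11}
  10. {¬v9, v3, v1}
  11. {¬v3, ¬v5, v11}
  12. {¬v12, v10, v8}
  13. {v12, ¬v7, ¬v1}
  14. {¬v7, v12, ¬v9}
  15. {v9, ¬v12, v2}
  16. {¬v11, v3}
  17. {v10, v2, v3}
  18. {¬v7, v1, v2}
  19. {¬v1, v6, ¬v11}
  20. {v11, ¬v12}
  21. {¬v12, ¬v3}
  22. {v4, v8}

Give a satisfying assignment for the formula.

v1=F, v2=F, v3=T, v4=T, v5=F, v6=T, v7=F, v8=F, v9=F, v10=F, v11=F, v12=F

Pure literal: v4 appears only positively; assign v4 = True.
Pure literal: v5 appears only negated; assign v5 = False.
Branch on v1: take v1 = False.
Set v2 = False and propagate.
  then v7 is forced to False.
For the remaining variables, v3 = True, v6 = True, v8 = False, v9 = False, v10 = False, v11 = False, v12 = False works.
Every clause has at least one true literal under this assignment.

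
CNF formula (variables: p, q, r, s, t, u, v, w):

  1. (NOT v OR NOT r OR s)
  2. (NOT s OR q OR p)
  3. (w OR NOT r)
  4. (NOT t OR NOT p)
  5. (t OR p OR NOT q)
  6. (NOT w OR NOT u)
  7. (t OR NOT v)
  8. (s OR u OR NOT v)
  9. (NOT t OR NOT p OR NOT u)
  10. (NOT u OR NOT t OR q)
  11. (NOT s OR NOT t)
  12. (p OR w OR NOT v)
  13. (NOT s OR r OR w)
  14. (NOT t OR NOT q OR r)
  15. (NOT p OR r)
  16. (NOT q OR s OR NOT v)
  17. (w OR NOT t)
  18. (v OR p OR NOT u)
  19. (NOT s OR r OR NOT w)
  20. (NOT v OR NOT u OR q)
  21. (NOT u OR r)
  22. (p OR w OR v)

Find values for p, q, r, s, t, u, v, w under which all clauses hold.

p = True, q = True, r = True, s = False, t = False, u = False, v = False, w = True

Check each clause:
  1. (s OR NOT v OR NOT r) — NOT v is true.
  2. (p OR q OR NOT s) — p is true.
  3. (w OR NOT r) — w is true.
  4. (NOT p OR NOT t) — NOT t is true.
  5. (p OR NOT q OR t) — p is true.
  6. (NOT u OR NOT w) — NOT u is true.
  7. (NOT v OR t) — NOT v is true.
  8. (NOT v OR u OR s) — NOT v is true.
  9. (NOT t OR NOT u OR NOT p) — NOT u is true.
  10. (q OR NOT u OR NOT t) — q is true.
  11. (NOT t OR NOT s) — NOT t is true.
  12. (p OR w OR NOT v) — w is true.
  13. (r OR w OR NOT s) — w is true.
  14. (NOT q OR r OR NOT t) — r is true.
  15. (NOT p OR r) — r is true.
  16. (NOT q OR NOT v OR s) — NOT v is true.
  17. (NOT t OR w) — w is true.
  18. (v OR NOT u OR p) — p is true.
  19. (r OR NOT w OR NOT s) — r is true.
  20. (q OR NOT v OR NOT u) — NOT v is true.
  21. (r OR NOT u) — NOT u is true.
  22. (w OR p OR v) — w is true.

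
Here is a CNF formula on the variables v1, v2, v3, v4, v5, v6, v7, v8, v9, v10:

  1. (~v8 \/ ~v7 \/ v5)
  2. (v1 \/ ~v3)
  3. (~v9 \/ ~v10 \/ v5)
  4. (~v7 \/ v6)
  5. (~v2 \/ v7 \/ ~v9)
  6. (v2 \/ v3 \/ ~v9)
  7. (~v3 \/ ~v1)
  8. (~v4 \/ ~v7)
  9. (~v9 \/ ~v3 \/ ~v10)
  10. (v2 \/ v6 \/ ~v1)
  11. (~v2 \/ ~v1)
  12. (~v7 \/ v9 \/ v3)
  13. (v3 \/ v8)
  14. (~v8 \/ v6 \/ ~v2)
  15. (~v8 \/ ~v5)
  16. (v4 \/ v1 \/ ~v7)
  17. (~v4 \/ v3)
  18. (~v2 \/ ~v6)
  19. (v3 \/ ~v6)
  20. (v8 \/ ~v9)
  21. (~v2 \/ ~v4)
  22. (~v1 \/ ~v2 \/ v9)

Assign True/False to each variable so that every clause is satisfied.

v1=0, v2=0, v3=0, v4=0, v5=0, v6=0, v7=0, v8=1, v9=0, v10=1

Check each clause:
  1. (v5 \/ ~v7 \/ ~v8) — ~v7 is true.
  2. (v1 \/ ~v3) — ~v3 is true.
  3. (~v10 \/ v5 \/ ~v9) — ~v9 is true.
  4. (~v7 \/ v6) — ~v7 is true.
  5. (~v9 \/ v7 \/ ~v2) — ~v2 is true.
  6. (~v9 \/ v3 \/ v2) — ~v9 is true.
  7. (~v3 \/ ~v1) — ~v3 is true.
  8. (~v4 \/ ~v7) — ~v7 is true.
  9. (~v10 \/ ~v9 \/ ~v3) — ~v3 is true.
  10. (~v1 \/ v6 \/ v2) — ~v1 is true.
  11. (~v1 \/ ~v2) — ~v1 is true.
  12. (v3 \/ ~v7 \/ v9) — ~v7 is true.
  13. (v8 \/ v3) — v8 is true.
  14. (~v8 \/ v6 \/ ~v2) — ~v2 is true.
  15. (~v5 \/ ~v8) — ~v5 is true.
  16. (v1 \/ ~v7 \/ v4) — ~v7 is true.
  17. (v3 \/ ~v4) — ~v4 is true.
  18. (~v2 \/ ~v6) — ~v6 is true.
  19. (~v6 \/ v3) — ~v6 is true.
  20. (~v9 \/ v8) — v8 is true.
  21. (~v4 \/ ~v2) — ~v4 is true.
  22. (~v1 \/ ~v2 \/ v9) — ~v1 is true.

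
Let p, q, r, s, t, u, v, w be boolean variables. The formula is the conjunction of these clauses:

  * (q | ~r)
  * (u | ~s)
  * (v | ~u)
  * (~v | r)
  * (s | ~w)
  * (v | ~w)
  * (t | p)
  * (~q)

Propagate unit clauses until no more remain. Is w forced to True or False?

(~q) stands alone — q = False.
(q | ~r): since q = False, the clause reduces to (~r). r = False.
In (~v | r), r is now false; ~v must hold, so v = False.
(~u | v) with v = False leaves only ~u, so u = False.
In (~s | u), u is now false; ~s must hold, so s = False.
From (~w | s) and s = False: w = False.

False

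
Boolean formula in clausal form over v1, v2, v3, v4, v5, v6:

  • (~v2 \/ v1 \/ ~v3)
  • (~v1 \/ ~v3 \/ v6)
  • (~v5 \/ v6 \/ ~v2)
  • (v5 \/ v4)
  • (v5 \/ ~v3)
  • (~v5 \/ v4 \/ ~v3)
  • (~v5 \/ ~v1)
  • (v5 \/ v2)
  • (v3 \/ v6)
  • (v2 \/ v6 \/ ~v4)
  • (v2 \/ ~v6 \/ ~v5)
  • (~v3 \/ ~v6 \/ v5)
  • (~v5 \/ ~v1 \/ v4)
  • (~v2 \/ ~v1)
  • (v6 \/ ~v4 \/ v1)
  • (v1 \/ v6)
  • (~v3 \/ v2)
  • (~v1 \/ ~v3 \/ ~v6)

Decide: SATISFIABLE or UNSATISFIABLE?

SATISFIABLE

Try v1 = False.
  then v6 is forced to True.
Try v2 = True.
  then v3 is forced to False.
Set v4 = True and propagate.
v5 is now unconstrained; take v5 = True.
So v1 = F  v2 = T  v3 = F  v4 = T  v5 = T  v6 = T is a satisfying assignment.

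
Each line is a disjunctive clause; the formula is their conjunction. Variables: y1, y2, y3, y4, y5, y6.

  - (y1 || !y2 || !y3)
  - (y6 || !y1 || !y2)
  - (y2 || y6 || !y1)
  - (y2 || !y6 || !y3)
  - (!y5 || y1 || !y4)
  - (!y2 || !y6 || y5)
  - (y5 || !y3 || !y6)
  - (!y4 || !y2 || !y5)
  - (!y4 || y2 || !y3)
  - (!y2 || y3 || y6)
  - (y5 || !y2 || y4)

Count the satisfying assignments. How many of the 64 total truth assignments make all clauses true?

Case analysis on y2 and y6:
  y2=1, y6=1: remaining (y1,y3,y4,y5) ∈ {(0,0,0,1); (1,0,0,1); (1,1,0,1)} — 3.
  y2=1, y6=0: a clause becomes empty — 0.
  y2=0, y6=1: 7 of the 16 assignments to (y1,y3,y4,y5) work.
  y2=0, y6=0: 5 of the 16 assignments to (y1,y3,y4,y5) work.
Total: 3 + 0 + 7 + 5 = 15.

15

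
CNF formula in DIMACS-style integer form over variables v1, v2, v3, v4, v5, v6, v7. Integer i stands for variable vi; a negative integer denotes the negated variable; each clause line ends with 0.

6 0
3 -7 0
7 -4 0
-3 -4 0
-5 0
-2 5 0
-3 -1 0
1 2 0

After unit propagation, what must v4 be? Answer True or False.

(v6) stands alone — v6 = True.
(~v5) is a unit clause: v5 = False.
(~v2 | v5): since v5 = False, the clause reduces to (~v2). v2 = False.
From (v2 | v1) and v2 = False: v1 = True.
From (~v1 | ~v3) and v1 = True: v3 = False.
In (~v7 | v3), v3 is now false; ~v7 must hold, so v7 = False.
(~v4 | v7): since v7 = False, the clause reduces to (~v4). v4 = False.

False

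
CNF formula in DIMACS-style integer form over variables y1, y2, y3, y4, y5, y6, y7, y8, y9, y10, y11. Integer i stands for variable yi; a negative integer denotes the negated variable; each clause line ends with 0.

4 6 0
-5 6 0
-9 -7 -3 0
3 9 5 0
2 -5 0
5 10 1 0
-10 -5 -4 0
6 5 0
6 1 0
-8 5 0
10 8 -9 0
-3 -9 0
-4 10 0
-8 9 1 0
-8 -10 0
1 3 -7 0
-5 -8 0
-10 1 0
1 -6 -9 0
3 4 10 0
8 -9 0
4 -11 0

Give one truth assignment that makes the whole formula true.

y1=False, y2=True, y3=True, y4=False, y5=True, y6=True, y7=True, y8=False, y9=False, y10=False, y11=False

y2 occurs only positively in the remaining clauses — set y2 = True.
Pure literal: y11 appears only negated; assign y11 = False.
Try y1 = False.
  then y6 is forced to True.
  then y10 is forced to False.
  then y5 is forced to True.
  then y4 is forced to False.
  then y8 is forced to False.
  then y9 is forced to False.
  then y3 is forced to True.
y7 is now unconstrained; take y7 = True.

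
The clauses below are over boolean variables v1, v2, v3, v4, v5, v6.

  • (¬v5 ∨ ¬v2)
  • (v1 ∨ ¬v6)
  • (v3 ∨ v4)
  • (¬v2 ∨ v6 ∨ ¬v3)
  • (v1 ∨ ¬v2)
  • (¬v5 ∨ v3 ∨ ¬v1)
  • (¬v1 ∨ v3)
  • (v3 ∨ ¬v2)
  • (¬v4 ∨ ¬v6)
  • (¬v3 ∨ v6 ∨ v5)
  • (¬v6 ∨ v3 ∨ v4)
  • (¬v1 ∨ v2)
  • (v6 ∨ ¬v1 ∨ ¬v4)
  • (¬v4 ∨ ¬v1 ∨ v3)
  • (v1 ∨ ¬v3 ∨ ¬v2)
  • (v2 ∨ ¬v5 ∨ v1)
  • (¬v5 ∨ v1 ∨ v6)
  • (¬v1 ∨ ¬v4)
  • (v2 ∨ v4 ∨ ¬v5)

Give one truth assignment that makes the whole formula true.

v1=T, v2=T, v3=T, v4=F, v5=F, v6=T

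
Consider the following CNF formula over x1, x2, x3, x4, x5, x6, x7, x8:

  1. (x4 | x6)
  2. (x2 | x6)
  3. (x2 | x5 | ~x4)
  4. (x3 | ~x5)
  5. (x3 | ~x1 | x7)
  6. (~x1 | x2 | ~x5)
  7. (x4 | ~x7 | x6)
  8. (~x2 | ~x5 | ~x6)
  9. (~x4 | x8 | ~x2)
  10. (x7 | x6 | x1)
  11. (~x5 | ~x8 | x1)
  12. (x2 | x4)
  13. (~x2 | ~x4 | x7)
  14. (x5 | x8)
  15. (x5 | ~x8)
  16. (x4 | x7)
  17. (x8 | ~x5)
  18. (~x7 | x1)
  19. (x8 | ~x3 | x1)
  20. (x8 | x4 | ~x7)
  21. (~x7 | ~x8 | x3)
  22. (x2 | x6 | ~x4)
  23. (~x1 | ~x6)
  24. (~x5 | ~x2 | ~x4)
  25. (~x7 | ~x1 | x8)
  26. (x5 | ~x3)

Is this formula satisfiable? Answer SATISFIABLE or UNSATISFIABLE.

x4 = True:
  x5 = True:
    propagation gives x3=True, x8=True, x1=True, x2=True; an empty clause results — contradiction.
  x5 = False:
    propagation gives x2=True, x8=True; an empty clause results — contradiction.
x4 = False:
  propagation gives x6=True, x2=True, x5=False, x8=True; an empty clause results — contradiction.
Every branch closes, so no satisfying assignment exists.

UNSATISFIABLE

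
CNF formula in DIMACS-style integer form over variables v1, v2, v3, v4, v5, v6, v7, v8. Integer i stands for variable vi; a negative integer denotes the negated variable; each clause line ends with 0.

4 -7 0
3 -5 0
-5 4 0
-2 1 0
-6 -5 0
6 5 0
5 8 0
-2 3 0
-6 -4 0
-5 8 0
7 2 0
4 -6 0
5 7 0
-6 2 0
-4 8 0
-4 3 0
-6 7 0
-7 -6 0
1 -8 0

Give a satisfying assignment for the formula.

v1=T, v2=T, v3=T, v4=T, v5=T, v6=F, v7=T, v8=T

Pure literal: v1 appears only positively; assign v1 = True.
v3 occurs only positively in the remaining clauses — set v3 = True.
Try v2 = True.
Try v4 = True.
  then v6 is forced to False.
  then v5 is forced to True.
  then v8 is forced to True.
v7 is now unconstrained; take v7 = True.
Every clause has at least one true literal under this assignment.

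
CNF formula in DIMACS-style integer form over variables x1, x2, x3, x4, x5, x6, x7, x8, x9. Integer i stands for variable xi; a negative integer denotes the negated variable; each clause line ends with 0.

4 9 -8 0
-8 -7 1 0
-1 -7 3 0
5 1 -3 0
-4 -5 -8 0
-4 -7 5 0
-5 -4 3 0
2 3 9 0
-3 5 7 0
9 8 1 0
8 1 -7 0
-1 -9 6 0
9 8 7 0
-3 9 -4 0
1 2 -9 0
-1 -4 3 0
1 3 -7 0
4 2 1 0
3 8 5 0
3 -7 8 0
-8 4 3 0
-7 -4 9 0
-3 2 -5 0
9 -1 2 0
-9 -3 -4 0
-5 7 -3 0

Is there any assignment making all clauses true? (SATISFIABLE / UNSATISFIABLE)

SATISFIABLE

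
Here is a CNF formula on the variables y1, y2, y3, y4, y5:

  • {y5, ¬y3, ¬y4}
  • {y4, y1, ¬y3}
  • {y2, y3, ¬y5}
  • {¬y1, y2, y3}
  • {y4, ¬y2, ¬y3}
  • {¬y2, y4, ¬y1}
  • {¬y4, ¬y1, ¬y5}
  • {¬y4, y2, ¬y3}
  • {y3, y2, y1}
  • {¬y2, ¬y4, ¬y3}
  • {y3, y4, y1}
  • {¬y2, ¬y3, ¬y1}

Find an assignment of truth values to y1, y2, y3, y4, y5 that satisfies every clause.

Try y1 = False.
Set y2 = True and propagate.
For the remaining variables, y3 = False, y4 = True, y5 = False works.

y1 = False, y2 = True, y3 = False, y4 = True, y5 = False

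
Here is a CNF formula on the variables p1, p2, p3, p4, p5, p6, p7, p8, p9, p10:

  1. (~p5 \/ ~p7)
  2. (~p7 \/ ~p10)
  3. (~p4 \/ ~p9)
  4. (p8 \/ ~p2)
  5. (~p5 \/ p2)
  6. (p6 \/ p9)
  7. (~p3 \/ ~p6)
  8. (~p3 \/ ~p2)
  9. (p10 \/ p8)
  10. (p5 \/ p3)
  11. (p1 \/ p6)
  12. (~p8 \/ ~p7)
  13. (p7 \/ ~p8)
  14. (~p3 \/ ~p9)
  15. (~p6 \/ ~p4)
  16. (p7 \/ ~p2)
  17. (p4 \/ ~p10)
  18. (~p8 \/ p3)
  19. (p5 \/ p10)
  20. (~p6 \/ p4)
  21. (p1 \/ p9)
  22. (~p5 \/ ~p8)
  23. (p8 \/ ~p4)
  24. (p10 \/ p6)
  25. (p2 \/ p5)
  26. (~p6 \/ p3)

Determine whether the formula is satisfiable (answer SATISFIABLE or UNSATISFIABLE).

p6 = True:
  propagation gives p3=False; an empty clause results — contradiction.
p6 = False:
  propagation gives p9=True, p4=False, p1=True, p3=False; an empty clause results — contradiction.
Every branch closes, so no satisfying assignment exists.

UNSATISFIABLE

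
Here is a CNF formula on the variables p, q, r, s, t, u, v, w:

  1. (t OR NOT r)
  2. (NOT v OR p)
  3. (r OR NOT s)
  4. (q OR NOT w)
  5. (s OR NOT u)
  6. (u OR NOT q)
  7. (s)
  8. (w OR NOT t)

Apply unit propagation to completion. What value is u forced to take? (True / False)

(s) is a unit clause: s = True.
(NOT s OR r): since s = True, the clause reduces to (r). r = True.
From (t OR NOT r) and r = True: t = True.
(NOT t OR w): since t = True, the clause reduces to (w). w = True.
In (NOT w OR q), NOT w is now false; q must hold, so q = True.
(NOT q OR u): since q = True, the clause reduces to (u). u = True.

True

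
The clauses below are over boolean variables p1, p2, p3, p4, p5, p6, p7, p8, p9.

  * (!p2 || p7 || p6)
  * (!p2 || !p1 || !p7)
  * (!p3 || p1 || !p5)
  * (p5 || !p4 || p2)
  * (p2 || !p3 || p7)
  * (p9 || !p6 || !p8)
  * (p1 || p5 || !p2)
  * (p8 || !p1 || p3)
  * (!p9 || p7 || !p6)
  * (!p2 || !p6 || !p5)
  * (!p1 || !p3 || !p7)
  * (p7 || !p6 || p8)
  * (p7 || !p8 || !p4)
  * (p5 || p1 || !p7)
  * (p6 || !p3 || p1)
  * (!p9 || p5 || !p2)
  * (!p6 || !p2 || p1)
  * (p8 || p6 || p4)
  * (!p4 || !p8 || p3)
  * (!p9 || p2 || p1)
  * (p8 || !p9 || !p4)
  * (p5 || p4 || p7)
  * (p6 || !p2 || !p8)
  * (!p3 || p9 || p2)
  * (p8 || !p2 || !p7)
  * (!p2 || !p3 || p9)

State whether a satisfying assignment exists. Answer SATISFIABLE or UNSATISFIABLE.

SATISFIABLE

Set p1 = False and propagate.
For the remaining variables, p2 = False, p3 = False, p4 = True, p5 = True, p6 = True, p7 = True, p8 = False, p9 = False works.
So p1 = False  p2 = False  p3 = False  p4 = True  p5 = True  p6 = True  p7 = True  p8 = False  p9 = False is a satisfying assignment.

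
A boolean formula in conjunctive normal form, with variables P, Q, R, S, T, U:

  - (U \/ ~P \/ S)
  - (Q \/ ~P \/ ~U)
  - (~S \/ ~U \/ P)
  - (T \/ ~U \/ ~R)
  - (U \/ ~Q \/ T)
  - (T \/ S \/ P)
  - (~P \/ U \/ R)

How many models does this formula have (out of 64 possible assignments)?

23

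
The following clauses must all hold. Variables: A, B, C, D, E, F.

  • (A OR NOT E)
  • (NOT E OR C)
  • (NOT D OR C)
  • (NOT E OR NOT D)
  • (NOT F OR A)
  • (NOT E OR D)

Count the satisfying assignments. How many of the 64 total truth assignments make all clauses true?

18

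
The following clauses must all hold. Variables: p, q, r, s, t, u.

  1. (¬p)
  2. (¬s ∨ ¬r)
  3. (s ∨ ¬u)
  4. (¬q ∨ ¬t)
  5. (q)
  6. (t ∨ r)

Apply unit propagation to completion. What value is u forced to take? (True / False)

(¬p) stands alone — p = False.
Unit clause (q) sets q = True.
(¬q ∨ ¬t): since q = True, the clause reduces to (¬t). t = False.
In (r ∨ t), t is now false; r must hold, so r = True.
(¬s ∨ ¬r) with r = True leaves only ¬s, so s = False.
(s ∨ ¬u): since s = False, the clause reduces to (¬u). u = False.

False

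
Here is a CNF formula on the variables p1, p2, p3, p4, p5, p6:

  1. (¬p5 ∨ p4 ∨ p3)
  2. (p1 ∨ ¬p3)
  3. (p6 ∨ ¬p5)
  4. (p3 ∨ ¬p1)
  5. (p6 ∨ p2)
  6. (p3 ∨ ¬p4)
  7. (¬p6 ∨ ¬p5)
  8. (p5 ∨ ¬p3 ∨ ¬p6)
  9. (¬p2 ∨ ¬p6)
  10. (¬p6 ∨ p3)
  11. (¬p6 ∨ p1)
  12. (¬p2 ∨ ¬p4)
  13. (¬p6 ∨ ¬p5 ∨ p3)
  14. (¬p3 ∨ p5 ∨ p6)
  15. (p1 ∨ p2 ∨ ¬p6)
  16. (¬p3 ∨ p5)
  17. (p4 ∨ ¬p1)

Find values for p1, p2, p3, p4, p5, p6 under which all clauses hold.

p1 = F, p2 = T, p3 = F, p4 = F, p5 = F, p6 = F

Check each clause:
  1. (¬p5 ∨ p4 ∨ p3) — ¬p5 is true.
  2. (¬p3 ∨ p1) — ¬p3 is true.
  3. (p6 ∨ ¬p5) — ¬p5 is true.
  4. (¬p1 ∨ p3) — ¬p1 is true.
  5. (p2 ∨ p6) — p2 is true.
  6. (¬p4 ∨ p3) — ¬p4 is true.
  7. (¬p6 ∨ ¬p5) — ¬p6 is true.
  8. (¬p3 ∨ p5 ∨ ¬p6) — ¬p6 is true.
  9. (¬p6 ∨ ¬p2) — ¬p6 is true.
  10. (p3 ∨ ¬p6) — ¬p6 is true.
  11. (¬p6 ∨ p1) — ¬p6 is true.
  12. (¬p2 ∨ ¬p4) — ¬p4 is true.
  13. (¬p6 ∨ p3 ∨ ¬p5) — ¬p6 is true.
  14. (¬p3 ∨ p5 ∨ p6) — ¬p3 is true.
  15. (p2 ∨ p1 ∨ ¬p6) — ¬p6 is true.
  16. (¬p3 ∨ p5) — ¬p3 is true.
  17. (p4 ∨ ¬p1) — ¬p1 is true.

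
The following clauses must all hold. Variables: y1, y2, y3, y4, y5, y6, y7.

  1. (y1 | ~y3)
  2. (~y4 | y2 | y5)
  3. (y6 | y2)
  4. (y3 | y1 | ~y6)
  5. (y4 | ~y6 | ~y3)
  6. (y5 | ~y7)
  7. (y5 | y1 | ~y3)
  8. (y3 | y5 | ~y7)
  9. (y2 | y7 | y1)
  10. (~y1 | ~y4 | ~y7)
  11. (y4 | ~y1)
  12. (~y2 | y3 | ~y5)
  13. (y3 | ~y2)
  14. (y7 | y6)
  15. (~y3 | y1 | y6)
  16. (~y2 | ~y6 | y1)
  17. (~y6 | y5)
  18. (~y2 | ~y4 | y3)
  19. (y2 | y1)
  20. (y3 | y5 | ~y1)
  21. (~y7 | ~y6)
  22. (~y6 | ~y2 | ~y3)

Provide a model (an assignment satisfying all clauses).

Set y1 = True and propagate.
  then y4 is forced to True.
  then y7 is forced to False.
  then y6 is forced to True.
  then y5 is forced to True.
Branch on y2: take y2 = False.
y3 is now unconstrained; take y3 = False.
Every clause has at least one true literal under this assignment.

y1 = T, y2 = F, y3 = F, y4 = T, y5 = T, y6 = T, y7 = F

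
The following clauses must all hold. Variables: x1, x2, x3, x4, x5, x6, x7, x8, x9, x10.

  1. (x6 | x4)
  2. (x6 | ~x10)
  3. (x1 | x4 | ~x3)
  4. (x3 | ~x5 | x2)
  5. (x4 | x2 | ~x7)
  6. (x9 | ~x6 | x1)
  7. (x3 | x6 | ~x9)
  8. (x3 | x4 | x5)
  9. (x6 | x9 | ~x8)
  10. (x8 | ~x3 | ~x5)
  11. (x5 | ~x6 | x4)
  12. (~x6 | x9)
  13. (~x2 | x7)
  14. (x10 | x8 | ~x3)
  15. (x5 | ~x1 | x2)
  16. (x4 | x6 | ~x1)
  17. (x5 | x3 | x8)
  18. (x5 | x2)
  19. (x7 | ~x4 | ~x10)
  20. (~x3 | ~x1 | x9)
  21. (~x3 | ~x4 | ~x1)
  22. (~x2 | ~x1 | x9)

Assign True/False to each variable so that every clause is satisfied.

x1=0, x2=1, x3=1, x4=1, x5=1, x6=1, x7=1, x8=1, x9=1, x10=1

Check each clause:
  1. (x4 | x6) — x4 is true.
  2. (~x10 | x6) — x6 is true.
  3. (~x3 | x1 | x4) — x4 is true.
  4. (~x5 | x2 | x3) — x2 is true.
  5. (x2 | x4 | ~x7) — x2 is true.
  6. (~x6 | x9 | x1) — x9 is true.
  7. (x6 | x3 | ~x9) — x3 is true.
  8. (x4 | x5 | x3) — x3 is true.
  9. (x9 | ~x8 | x6) — x9 is true.
  10. (x8 | ~x3 | ~x5) — x8 is true.
  11. (x5 | ~x6 | x4) — x4 is true.
  12. (~x6 | x9) — x9 is true.
  13. (~x2 | x7) — x7 is true.
  14. (~x3 | x10 | x8) — x8 is true.
  15. (x5 | x2 | ~x1) — x2 is true.
  16. (x4 | ~x1 | x6) — x4 is true.
  17. (x5 | x8 | x3) — x8 is true.
  18. (x2 | x5) — x2 is true.
  19. (~x4 | x7 | ~x10) — x7 is true.
  20. (x9 | ~x3 | ~x1) — x9 is true.
  21. (~x4 | ~x1 | ~x3) — ~x1 is true.
  22. (x9 | ~x1 | ~x2) — x9 is true.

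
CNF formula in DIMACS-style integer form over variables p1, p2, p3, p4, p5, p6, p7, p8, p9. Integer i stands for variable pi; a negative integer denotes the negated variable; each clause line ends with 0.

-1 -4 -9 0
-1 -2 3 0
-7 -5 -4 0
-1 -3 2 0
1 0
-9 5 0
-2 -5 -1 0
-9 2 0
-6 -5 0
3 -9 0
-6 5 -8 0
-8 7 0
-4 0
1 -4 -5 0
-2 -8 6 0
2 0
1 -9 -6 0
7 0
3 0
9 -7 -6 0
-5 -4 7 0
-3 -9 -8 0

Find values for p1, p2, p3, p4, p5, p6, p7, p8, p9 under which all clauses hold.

(p1) is a unit clause, so p1 = True.
(!p4) is a unit clause, so p4 = False.
(p2) is a unit clause, so p2 = True.
Unit propagation: (p3) forces p3 = True.
Unit propagation: (!p5) forces p5 = False.
The clause (!p9) is unit: p9 must be False.
Unit propagation: (p7) forces p7 = True.
The clause (!p6) is unit: p6 must be False.
(!p8) is a unit clause, so p8 = False.
Check each clause:
  1. (!p9 || !p4 || !p1) — !p4 is true.
  2. (p3 || !p2 || !p1) — p3 is true.
  3. (!p5 || !p4 || !p7) — !p5 is true.
  4. (!p1 || !p3 || p2) — p2 is true.
  5. (p1) — p1 is true.
  6. (p5 || !p9) — !p9 is true.
  7. (!p2 || !p1 || !p5) — !p5 is true.
  8. (!p9 || p2) — p2 is true.
  9. (!p5 || !p6) — !p6 is true.
  10. (!p9 || p3) — p3 is true.
  11. (!p6 || !p8 || p5) — !p8 is true.
  12. (p7 || !p8) — !p8 is true.
  13. (!p4) — !p4 is true.
  14. (!p4 || p1 || !p5) — p1 is true.
  15. (!p2 || p6 || !p8) — !p8 is true.
  16. (p2) — p2 is true.
  17. (!p6 || p1 || !p9) — p1 is true.
  18. (p7) — p7 is true.
  19. (p3) — p3 is true.
  20. (!p6 || p9 || !p7) — !p6 is true.
  21. (!p5 || p7 || !p4) — !p5 is true.
  22. (!p3 || !p8 || !p9) — !p8 is true.

p1 = True, p2 = True, p3 = True, p4 = False, p5 = False, p6 = False, p7 = True, p8 = False, p9 = False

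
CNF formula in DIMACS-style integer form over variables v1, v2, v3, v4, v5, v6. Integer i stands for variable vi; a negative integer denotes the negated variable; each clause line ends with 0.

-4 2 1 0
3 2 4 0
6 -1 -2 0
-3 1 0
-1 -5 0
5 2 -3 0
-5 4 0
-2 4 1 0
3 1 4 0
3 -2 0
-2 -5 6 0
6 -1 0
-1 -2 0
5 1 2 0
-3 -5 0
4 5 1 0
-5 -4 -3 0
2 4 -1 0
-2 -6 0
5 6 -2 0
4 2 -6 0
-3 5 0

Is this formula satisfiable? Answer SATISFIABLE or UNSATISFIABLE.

Branch on v1: take v1 = True.
  then v5 is forced to False.
  then v6 is forced to True.
  then v2 is forced to False.
  then v3 is forced to False.
  then v4 is forced to True.
Every clause has at least one true literal under this assignment.
So v1 = T  v2 = F  v3 = F  v4 = T  v5 = F  v6 = T is a satisfying assignment.

SATISFIABLE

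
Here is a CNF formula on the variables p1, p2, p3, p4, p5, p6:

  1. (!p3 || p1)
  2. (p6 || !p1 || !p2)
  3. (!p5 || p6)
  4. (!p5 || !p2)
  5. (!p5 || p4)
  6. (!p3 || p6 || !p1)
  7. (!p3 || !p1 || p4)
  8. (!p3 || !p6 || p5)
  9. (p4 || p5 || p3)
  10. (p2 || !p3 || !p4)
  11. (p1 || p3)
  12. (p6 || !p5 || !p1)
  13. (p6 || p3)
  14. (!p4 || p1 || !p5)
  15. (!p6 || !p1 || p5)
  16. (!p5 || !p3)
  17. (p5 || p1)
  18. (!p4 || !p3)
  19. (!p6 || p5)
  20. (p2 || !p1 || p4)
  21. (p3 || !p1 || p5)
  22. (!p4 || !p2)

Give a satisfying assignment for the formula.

p1=T, p2=F, p3=F, p4=T, p5=T, p6=T

Set p1 = True and propagate.
For the remaining variables, p2 = False, p3 = False, p4 = True, p5 = True, p6 = True works.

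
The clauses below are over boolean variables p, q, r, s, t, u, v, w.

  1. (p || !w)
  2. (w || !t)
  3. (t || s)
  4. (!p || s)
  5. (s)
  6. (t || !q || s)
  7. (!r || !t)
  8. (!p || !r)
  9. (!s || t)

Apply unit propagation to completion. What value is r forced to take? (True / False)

(s) is a unit clause: s = True.
From (!s || t) and s = True: t = True.
(w || !t): since t = True, the clause reduces to (w). w = True.
In (p || !w), !w is now false; p must hold, so p = True.
In (!r || !t), !t is now false; !r must hold, so r = False.

False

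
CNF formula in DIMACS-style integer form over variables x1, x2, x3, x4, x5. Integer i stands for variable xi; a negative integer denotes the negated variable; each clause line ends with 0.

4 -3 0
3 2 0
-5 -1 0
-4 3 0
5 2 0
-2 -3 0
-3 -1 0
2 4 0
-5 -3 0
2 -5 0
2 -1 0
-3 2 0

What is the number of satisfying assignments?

3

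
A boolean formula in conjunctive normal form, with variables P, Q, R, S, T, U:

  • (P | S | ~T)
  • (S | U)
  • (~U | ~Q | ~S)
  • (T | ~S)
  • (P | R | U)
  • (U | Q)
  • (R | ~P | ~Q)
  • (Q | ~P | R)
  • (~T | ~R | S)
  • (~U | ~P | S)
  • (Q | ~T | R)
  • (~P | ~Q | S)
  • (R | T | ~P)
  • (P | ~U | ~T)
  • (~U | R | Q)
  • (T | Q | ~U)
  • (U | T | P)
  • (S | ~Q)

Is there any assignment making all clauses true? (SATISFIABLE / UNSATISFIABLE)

Set P = False and propagate.
For the remaining variables, Q = True, R = True, S = True, T = True, U = False works.
So P = F, Q = T, R = T, S = T, T = T, U = F is a satisfying assignment.

SATISFIABLE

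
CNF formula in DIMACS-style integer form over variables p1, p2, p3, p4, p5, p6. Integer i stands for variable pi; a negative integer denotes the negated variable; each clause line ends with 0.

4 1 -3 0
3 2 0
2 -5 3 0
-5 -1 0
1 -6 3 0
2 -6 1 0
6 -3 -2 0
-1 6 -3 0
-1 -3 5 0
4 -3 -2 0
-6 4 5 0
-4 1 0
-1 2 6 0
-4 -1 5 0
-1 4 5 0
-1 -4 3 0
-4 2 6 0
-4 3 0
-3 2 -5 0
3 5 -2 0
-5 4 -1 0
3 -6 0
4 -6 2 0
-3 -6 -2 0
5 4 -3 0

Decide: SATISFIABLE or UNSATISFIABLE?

Branch on p1: take p1 = False.
  then p4 is forced to False.
  then p3 is forced to False.
  then p2 is forced to True.
  then p6 is forced to False.
  then p5 is forced to True.
Every clause has at least one true literal under this assignment.
So p1=F, p2=T, p3=F, p4=F, p5=T, p6=F is a satisfying assignment.

SATISFIABLE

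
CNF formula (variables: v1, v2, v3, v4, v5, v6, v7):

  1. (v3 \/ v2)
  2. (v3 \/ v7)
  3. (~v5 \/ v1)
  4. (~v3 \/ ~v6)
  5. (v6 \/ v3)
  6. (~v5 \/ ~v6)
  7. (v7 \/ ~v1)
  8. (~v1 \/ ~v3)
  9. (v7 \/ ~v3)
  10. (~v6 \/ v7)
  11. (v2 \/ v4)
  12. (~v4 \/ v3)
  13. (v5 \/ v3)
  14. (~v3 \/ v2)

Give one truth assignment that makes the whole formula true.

v1=False, v2=True, v3=True, v4=False, v5=False, v6=False, v7=True

v2 occurs only positively in the remaining clauses — set v2 = True.
v7 occurs only positively in the remaining clauses — set v7 = True.
Branch on v1: take v1 = False.
  then v5 is forced to False.
  then v3 is forced to True.
  then v6 is forced to False.
v4 is now unconstrained; take v4 = False.
Every clause has at least one true literal under this assignment.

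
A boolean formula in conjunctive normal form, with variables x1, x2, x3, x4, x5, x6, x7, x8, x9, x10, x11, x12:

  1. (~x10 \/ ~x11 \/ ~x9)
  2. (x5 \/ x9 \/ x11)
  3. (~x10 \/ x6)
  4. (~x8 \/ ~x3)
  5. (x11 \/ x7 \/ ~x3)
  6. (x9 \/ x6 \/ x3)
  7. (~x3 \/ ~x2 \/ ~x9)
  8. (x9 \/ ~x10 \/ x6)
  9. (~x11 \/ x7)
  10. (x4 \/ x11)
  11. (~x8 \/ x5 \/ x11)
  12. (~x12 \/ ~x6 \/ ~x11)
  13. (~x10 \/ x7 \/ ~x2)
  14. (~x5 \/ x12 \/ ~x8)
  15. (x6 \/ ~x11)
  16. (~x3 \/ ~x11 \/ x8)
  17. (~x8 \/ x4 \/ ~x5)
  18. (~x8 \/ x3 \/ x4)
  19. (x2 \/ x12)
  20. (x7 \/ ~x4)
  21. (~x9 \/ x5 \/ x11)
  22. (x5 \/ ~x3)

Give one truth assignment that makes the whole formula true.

Pure literal: x7 appears only positively; assign x7 = True.
Pure literal: x10 appears only negated; assign x10 = False.
Try x2 = True.
For the remaining variables, x1 = True, x3 = False, x4 = False, x5 = False, x6 = True, x8 = False, x9 = False, x11 = True, x12 = False works.

x1=True  x2=True  x3=False  x4=False  x5=False  x6=True  x7=True  x8=False  x9=False  x10=False  x11=True  x12=False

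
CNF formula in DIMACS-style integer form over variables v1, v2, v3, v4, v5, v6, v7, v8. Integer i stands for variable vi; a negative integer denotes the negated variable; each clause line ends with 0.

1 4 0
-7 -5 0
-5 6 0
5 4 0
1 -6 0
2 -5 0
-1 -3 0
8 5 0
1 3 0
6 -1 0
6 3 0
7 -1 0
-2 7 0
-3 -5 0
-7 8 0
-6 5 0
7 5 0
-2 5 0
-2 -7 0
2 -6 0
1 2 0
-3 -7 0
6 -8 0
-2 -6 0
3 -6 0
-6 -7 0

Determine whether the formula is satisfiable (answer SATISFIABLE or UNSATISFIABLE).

UNSATISFIABLE

v6 = True:
  propagation gives v1=True, v3=False; an empty clause results — contradiction.
v6 = False:
  propagation gives v5=False, v4=True, v8=True; an empty clause results — contradiction.
Every branch closes, so no satisfying assignment exists.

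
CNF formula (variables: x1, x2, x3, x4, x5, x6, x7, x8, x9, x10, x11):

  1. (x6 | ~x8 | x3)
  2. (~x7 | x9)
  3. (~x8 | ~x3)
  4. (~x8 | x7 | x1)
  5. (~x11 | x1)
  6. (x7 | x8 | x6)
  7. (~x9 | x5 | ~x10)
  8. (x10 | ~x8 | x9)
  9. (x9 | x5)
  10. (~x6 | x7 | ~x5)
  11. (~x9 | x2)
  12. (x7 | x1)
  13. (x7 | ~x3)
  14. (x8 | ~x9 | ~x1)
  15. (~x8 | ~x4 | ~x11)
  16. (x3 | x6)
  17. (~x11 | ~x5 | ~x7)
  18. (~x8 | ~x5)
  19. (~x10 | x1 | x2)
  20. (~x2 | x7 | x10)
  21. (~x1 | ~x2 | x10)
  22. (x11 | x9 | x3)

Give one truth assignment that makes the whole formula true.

x1=False, x2=True, x3=True, x4=False, x5=False, x6=False, x7=True, x8=False, x9=True, x10=False, x11=False

Check each clause:
  1. (~x8 | x6 | x3) — ~x8 is true.
  2. (~x7 | x9) — x9 is true.
  3. (~x3 | ~x8) — ~x8 is true.
  4. (x1 | ~x8 | x7) — ~x8 is true.
  5. (~x11 | x1) — ~x11 is true.
  6. (x7 | x6 | x8) — x7 is true.
  7. (~x9 | x5 | ~x10) — ~x10 is true.
  8. (x9 | ~x8 | x10) — ~x8 is true.
  9. (x9 | x5) — x9 is true.
  10. (x7 | ~x5 | ~x6) — ~x6 is true.
  11. (~x9 | x2) — x2 is true.
  12. (x1 | x7) — x7 is true.
  13. (~x3 | x7) — x7 is true.
  14. (x8 | ~x9 | ~x1) — ~x1 is true.
  15. (~x8 | ~x4 | ~x11) — ~x8 is true.
  16. (x6 | x3) — x3 is true.
  17. (~x11 | ~x7 | ~x5) — ~x5 is true.
  18. (~x5 | ~x8) — ~x8 is true.
  19. (x2 | ~x10 | x1) — x2 is true.
  20. (~x2 | x7 | x10) — x7 is true.
  21. (~x2 | ~x1 | x10) — ~x1 is true.
  22. (x9 | x11 | x3) — x3 is true.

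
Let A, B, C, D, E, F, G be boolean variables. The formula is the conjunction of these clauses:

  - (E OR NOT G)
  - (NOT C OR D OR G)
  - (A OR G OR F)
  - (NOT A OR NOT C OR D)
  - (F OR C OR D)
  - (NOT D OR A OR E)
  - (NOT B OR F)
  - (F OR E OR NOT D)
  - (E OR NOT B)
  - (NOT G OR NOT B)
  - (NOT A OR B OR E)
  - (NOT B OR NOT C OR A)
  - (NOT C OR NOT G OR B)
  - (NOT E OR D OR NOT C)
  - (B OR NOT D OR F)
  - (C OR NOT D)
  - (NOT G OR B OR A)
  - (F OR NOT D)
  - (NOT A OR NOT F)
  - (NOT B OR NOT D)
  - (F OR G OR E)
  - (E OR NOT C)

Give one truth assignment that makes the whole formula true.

A=False, B=False, C=True, D=True, E=True, F=True, G=False

Try A = False.
Branch on B: take B = False.
  then G is forced to False.
  then F is forced to True.
Branch on C: take C = True.
  then D is forced to True.
  then E is forced to True.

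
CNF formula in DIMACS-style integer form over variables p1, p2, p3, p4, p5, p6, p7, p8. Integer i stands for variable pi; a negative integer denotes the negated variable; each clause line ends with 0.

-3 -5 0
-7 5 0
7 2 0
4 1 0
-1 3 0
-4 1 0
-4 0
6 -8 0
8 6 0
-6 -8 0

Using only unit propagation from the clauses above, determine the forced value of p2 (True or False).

True

Unit clause (~p4) sets p4 = False.
(p4 \/ p1) with p4 = False leaves only p1, so p1 = True.
(~p1 \/ p3): since p1 = True, the clause reduces to (p3). p3 = True.
(~p3 \/ ~p5): since p3 = True, the clause reduces to (~p5). p5 = False.
(~p7 \/ p5): since p5 = False, the clause reduces to (~p7). p7 = False.
In (p2 \/ p7), p7 is now false; p2 must hold, so p2 = True.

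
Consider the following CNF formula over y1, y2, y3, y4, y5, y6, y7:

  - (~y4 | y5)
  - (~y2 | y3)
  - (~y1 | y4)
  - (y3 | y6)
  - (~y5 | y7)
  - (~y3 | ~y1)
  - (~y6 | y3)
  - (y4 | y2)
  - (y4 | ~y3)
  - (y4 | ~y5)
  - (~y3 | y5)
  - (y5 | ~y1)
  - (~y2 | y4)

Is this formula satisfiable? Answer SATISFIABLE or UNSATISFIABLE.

SATISFIABLE

y1 occurs only negated in the remaining clauses — set y1 = False.
y7 occurs only positively in the remaining clauses — set y7 = True.
Try y2 = True.
  then y3 is forced to True.
  then y4 is forced to True.
  then y5 is forced to True.
y6 is now unconstrained; take y6 = True.
So y1=0, y2=1, y3=1, y4=1, y5=1, y6=1, y7=1 is a satisfying assignment.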